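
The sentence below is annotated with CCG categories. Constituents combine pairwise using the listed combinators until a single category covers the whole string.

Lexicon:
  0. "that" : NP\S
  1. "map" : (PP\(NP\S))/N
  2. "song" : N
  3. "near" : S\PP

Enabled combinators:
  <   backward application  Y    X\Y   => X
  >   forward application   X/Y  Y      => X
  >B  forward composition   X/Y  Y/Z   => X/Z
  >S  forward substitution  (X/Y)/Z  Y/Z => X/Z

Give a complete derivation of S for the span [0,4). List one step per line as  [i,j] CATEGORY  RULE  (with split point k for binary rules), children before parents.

[0,1] NP\S  lex  "that"
[1,2] (PP\(NP\S))/N  lex  "map"
[2,3] N  lex  "song"
[1,3] PP\(NP\S)  >  k=2
[0,3] PP  <  k=1
[3,4] S\PP  lex  "near"
[0,4] S  <  k=3

[0,4] S   <
  [0,3] PP   <
    [0,1] "that" : NP\S
    [1,3] PP\(NP\S)   >
      [1,2] "map" : (PP\(NP\S))/N
      [2,3] "song" : N
  [3,4] "near" : S\PP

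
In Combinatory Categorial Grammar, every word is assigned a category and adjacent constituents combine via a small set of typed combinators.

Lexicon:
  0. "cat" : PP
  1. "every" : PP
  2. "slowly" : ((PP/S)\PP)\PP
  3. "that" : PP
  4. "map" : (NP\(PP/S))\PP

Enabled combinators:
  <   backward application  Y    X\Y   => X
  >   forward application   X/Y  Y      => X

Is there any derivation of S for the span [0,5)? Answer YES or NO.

PP PP ((PP/S)\PP)\PP PP (NP\(PP/S))\PP
CKY chart[0,5] = {NP}; S ∉ chart

NO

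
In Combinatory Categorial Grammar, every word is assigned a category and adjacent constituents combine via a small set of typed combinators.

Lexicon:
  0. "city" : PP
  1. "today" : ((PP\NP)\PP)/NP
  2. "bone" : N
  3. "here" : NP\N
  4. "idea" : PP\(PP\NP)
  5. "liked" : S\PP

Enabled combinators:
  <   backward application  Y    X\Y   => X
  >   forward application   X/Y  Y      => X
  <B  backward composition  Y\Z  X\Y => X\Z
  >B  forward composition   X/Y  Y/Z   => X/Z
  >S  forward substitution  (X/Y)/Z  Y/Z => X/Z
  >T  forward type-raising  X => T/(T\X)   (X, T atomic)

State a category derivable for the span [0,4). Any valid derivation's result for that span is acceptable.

PP\NP

[0,6] S   <
  [0,5] PP   <
    [0,4] PP\NP   <
      [0,1] "city" : PP
      [1,4] (PP\NP)\PP   >
        [1,2] "today" : ((PP\NP)\PP)/NP
        [2,4] NP   >
          [2,3] NP/(NP\N)   >T
            [2,3] "bone" : N
          [3,4] "here" : NP\N
    [4,5] "idea" : PP\(PP\NP)
  [5,6] "liked" : S\PP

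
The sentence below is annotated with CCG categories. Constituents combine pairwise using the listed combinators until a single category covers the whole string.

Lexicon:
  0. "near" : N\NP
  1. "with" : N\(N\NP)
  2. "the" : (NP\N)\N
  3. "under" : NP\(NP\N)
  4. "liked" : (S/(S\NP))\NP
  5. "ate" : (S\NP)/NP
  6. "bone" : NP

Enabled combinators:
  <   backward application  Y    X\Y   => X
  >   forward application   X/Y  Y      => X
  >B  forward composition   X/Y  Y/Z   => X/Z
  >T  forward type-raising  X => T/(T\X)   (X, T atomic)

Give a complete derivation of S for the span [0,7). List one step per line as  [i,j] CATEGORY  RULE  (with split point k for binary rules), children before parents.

[0,1] N\NP  lex  "near"
[1,2] N\(N\NP)  lex  "with"
[0,2] N  <  k=1
[2,3] (NP\N)\N  lex  "the"
[0,3] NP\N  <  k=2
[3,4] NP\(NP\N)  lex  "under"
[0,4] NP  <  k=3
[4,5] (S/(S\NP))\NP  lex  "liked"
[0,5] S/(S\NP)  <  k=4
[5,6] (S\NP)/NP  lex  "ate"
[6,7] NP  lex  "bone"
[5,7] S\NP  >  k=6
[0,7] S  >  k=5

[0,7] S   >
  [0,5] S/(S\NP)   <
    [0,4] NP   <
      [0,3] NP\N   <
        [0,2] N   <
          [0,1] "near" : N\NP
          [1,2] "with" : N\(N\NP)
        [2,3] "the" : (NP\N)\N
      [3,4] "under" : NP\(NP\N)
    [4,5] "liked" : (S/(S\NP))\NP
  [5,7] S\NP   >
    [5,6] "ate" : (S\NP)/NP
    [6,7] "bone" : NP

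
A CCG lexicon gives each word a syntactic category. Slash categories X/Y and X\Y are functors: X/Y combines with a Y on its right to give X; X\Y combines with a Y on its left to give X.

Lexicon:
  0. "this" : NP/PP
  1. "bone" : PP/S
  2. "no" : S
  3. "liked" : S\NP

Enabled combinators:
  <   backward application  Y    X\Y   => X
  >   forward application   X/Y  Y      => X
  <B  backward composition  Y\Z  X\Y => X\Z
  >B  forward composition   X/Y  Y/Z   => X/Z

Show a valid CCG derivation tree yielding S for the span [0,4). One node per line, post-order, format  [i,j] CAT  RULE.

[0,4] S   <
  [0,3] NP   >
    [0,1] "this" : NP/PP
    [1,3] PP   >
      [1,2] "bone" : PP/S
      [2,3] "no" : S
  [3,4] "liked" : S\NP

[0,1] NP/PP  lex  "this"
[1,2] PP/S  lex  "bone"
[2,3] S  lex  "no"
[1,3] PP  >  k=2
[0,3] NP  >  k=1
[3,4] S\NP  lex  "liked"
[0,4] S  <  k=3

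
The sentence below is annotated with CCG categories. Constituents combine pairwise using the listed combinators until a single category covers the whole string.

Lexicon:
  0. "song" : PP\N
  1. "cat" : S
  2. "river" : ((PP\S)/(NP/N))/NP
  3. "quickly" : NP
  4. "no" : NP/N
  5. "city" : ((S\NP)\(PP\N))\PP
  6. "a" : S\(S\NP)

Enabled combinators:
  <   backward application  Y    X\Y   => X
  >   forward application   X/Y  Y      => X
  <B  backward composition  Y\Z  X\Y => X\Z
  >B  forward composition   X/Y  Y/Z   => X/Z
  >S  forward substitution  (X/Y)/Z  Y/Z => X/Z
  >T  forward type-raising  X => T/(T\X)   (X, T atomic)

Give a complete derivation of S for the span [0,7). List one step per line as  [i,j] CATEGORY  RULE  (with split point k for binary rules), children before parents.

[0,1] PP\N  lex  "song"
[1,2] S  lex  "cat"
[2,3] ((PP\S)/(NP/N))/NP  lex  "river"
[3,4] NP  lex  "quickly"
[2,4] (PP\S)/(NP/N)  >  k=3
[4,5] NP/N  lex  "no"
[2,5] PP\S  >  k=4
[1,5] PP  <  k=2
[5,6] ((S\NP)\(PP\N))\PP  lex  "city"
[1,6] (S\NP)\(PP\N)  <  k=5
[0,6] S\NP  <  k=1
[6,7] S\(S\NP)  lex  "a"
[0,7] S  <  k=6

[0,7] S   <
  [0,6] S\NP   <
    [0,1] "song" : PP\N
    [1,6] (S\NP)\(PP\N)   <
      [1,5] PP   <
        [1,2] "cat" : S
        [2,5] PP\S   >
          [2,4] (PP\S)/(NP/N)   >
            [2,3] "river" : ((PP\S)/(NP/N))/NP
            [3,4] "quickly" : NP
          [4,5] "no" : NP/N
      [5,6] "city" : ((S\NP)\(PP\N))\PP
  [6,7] "a" : S\(S\NP)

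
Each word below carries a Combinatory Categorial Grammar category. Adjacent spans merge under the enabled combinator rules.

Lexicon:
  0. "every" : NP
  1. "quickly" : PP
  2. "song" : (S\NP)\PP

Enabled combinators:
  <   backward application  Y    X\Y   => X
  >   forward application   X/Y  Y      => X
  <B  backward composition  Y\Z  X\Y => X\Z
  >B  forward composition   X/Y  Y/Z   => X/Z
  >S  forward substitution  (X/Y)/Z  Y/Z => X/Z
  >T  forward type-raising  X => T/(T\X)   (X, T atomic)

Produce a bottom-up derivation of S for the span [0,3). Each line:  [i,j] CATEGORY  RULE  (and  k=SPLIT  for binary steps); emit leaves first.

[0,3] S   >
  [0,1] S/(S\NP)   >T
    [0,1] "every" : NP
  [1,3] S\NP   <
    [1,2] "quickly" : PP
    [2,3] "song" : (S\NP)\PP

[0,1] NP  lex  "every"
[0,1] S/(S\NP)  >T
[1,2] PP  lex  "quickly"
[2,3] (S\NP)\PP  lex  "song"
[1,3] S\NP  <  k=2
[0,3] S  >  k=1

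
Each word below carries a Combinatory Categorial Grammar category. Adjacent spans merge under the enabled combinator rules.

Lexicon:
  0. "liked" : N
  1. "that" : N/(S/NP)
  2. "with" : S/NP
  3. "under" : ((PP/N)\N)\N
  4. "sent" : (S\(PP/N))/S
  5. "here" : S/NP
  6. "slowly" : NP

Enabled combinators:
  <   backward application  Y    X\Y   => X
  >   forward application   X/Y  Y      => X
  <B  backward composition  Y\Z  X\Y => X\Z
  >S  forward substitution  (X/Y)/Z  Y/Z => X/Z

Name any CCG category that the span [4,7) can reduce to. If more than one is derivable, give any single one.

[0,7] S   <
  [0,4] PP/N   <
    [0,1] "liked" : N
    [1,4] (PP/N)\N   <
      [1,3] N   >
        [1,2] "that" : N/(S/NP)
        [2,3] "with" : S/NP
      [3,4] "under" : ((PP/N)\N)\N
  [4,7] S\(PP/N)   >
    [4,5] "sent" : (S\(PP/N))/S
    [5,7] S   >
      [5,6] "here" : S/NP
      [6,7] "slowly" : NP

S\(PP/N)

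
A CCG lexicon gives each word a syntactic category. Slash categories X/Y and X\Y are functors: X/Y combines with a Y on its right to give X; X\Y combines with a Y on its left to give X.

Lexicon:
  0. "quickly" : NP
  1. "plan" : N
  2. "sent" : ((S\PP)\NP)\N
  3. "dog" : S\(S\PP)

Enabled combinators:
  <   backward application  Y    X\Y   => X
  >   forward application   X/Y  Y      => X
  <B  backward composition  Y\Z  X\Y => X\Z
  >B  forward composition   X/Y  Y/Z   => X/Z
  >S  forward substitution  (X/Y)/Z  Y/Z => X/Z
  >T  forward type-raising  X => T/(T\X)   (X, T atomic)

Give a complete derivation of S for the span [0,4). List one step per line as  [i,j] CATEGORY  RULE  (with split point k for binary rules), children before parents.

[0,4] S   <
  [0,3] S\PP   <
    [0,1] "quickly" : NP
    [1,3] (S\PP)\NP   <
      [1,2] "plan" : N
      [2,3] "sent" : ((S\PP)\NP)\N
  [3,4] "dog" : S\(S\PP)

[0,1] NP  lex  "quickly"
[1,2] N  lex  "plan"
[2,3] ((S\PP)\NP)\N  lex  "sent"
[1,3] (S\PP)\NP  <  k=2
[0,3] S\PP  <  k=1
[3,4] S\(S\PP)  lex  "dog"
[0,4] S  <  k=3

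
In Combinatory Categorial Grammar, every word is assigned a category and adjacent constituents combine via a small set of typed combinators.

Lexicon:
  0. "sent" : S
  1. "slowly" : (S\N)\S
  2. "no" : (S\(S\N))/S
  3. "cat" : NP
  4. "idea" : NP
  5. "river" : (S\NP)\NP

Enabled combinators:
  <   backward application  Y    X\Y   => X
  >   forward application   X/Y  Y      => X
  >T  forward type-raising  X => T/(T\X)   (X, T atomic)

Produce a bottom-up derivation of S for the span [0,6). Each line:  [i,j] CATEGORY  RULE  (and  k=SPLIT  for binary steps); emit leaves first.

[0,6] S   <
  [0,2] S\N   <
    [0,1] "sent" : S
    [1,2] "slowly" : (S\N)\S
  [2,6] S\(S\N)   >
    [2,3] "no" : (S\(S\N))/S
    [3,6] S   <
      [3,4] "cat" : NP
      [4,6] S\NP   <
        [4,5] "idea" : NP
        [5,6] "river" : (S\NP)\NP

[0,1] S  lex  "sent"
[1,2] (S\N)\S  lex  "slowly"
[0,2] S\N  <  k=1
[2,3] (S\(S\N))/S  lex  "no"
[3,4] NP  lex  "cat"
[4,5] NP  lex  "idea"
[5,6] (S\NP)\NP  lex  "river"
[4,6] S\NP  <  k=5
[3,6] S  <  k=4
[2,6] S\(S\N)  >  k=3
[0,6] S  <  k=2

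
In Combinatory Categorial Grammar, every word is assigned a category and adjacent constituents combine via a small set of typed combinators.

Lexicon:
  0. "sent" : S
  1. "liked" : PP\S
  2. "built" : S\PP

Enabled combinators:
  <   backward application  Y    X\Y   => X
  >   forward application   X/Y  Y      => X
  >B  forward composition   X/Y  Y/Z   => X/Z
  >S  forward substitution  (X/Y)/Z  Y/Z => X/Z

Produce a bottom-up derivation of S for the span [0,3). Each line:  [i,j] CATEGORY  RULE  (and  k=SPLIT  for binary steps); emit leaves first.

[0,3] S   <
  [0,2] PP   <
    [0,1] "sent" : S
    [1,2] "liked" : PP\S
  [2,3] "built" : S\PP

[0,1] S  lex  "sent"
[1,2] PP\S  lex  "liked"
[0,2] PP  <  k=1
[2,3] S\PP  lex  "built"
[0,3] S  <  k=2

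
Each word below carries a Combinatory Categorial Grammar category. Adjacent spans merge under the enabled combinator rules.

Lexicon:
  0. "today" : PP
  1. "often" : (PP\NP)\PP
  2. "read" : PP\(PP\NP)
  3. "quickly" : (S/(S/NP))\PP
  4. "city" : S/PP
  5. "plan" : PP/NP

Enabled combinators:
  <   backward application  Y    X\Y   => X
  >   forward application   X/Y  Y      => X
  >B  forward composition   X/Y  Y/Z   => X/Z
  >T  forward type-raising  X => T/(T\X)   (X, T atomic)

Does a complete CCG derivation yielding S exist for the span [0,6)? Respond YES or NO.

[0,6] S   >
  [0,4] S/(S/NP)   <
    [0,3] PP   <
      [0,2] PP\NP   <
        [0,1] "today" : PP
        [1,2] "often" : (PP\NP)\PP
      [2,3] "read" : PP\(PP\NP)
    [3,4] "quickly" : (S/(S/NP))\PP
  [4,6] S/NP   >B
    [4,5] "city" : S/PP
    [5,6] "plan" : PP/NP

YES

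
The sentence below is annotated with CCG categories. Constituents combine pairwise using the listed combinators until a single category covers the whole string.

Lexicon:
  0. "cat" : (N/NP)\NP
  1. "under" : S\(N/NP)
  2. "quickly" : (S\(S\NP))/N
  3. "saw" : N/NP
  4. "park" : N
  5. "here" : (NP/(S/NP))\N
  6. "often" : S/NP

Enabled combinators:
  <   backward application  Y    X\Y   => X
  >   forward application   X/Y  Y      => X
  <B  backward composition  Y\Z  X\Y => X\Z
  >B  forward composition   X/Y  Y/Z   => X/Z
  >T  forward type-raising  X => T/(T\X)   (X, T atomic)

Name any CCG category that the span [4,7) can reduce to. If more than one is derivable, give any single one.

NP

[0,7] S   <
  [0,2] S\NP   <B
    [0,1] "cat" : (N/NP)\NP
    [1,2] "under" : S\(N/NP)
  [2,7] S\(S\NP)   >
    [2,3] "quickly" : (S\(S\NP))/N
    [3,7] N   >
      [3,4] "saw" : N/NP
      [4,7] NP   >
        [4,6] NP/(S/NP)   <
          [4,5] "park" : N
          [5,6] "here" : (NP/(S/NP))\N
        [6,7] "often" : S/NP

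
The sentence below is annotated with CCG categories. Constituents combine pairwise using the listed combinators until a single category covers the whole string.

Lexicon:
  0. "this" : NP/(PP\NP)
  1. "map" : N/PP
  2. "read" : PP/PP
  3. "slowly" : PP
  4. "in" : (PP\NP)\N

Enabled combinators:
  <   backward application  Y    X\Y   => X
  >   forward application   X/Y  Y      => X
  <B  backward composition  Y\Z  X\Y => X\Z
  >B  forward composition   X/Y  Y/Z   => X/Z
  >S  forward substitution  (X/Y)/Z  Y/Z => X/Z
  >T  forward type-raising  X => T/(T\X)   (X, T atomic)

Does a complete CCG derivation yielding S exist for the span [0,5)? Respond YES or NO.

NO

NP/(PP\NP) N/PP PP/PP PP (PP\NP)\N
CKY chart[0,5] = {N/(N\NP), NP, NP/(NP\NP), PP/(PP\NP), S/(S\NP)}; S ∉ chart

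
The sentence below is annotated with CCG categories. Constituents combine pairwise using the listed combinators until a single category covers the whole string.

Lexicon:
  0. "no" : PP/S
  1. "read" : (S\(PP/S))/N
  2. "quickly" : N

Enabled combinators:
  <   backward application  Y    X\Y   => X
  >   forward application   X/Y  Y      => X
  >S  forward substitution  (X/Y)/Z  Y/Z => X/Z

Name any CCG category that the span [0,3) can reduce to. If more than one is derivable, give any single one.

S

[0,3] S   <
  [0,1] "no" : PP/S
  [1,3] S\(PP/S)   >
    [1,2] "read" : (S\(PP/S))/N
    [2,3] "quickly" : N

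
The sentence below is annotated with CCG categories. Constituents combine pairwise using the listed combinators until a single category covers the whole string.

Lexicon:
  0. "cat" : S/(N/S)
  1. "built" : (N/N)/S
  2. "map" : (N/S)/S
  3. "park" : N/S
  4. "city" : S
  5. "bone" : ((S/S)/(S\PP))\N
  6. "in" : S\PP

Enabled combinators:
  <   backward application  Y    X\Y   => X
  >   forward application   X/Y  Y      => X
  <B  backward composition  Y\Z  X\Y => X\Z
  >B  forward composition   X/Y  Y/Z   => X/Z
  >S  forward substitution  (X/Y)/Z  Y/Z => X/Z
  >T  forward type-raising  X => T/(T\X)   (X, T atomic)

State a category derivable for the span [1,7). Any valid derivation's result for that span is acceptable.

N/S

[0,7] S   >
  [0,1] "cat" : S/(N/S)
  [1,7] N/S   >S
    [1,2] "built" : (N/N)/S
    [2,7] N/S   >S
      [2,3] "map" : (N/S)/S
      [3,7] S/S   >
        [3,6] (S/S)/(S\PP)   <
          [3,5] N   >
            [3,4] "park" : N/S
            [4,5] "city" : S
          [5,6] "bone" : ((S/S)/(S\PP))\N
        [6,7] "in" : S\PP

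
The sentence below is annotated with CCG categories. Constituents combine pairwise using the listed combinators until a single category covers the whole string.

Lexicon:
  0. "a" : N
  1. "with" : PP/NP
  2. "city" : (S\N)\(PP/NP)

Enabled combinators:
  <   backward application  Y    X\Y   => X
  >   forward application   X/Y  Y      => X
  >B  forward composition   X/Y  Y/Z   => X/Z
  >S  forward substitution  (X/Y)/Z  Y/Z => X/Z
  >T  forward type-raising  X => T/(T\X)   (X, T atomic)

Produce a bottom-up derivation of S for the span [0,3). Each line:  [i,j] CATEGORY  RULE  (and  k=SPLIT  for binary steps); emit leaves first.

[0,3] S   <
  [0,1] "a" : N
  [1,3] S\N   <
    [1,2] "with" : PP/NP
    [2,3] "city" : (S\N)\(PP/NP)

[0,1] N  lex  "a"
[1,2] PP/NP  lex  "with"
[2,3] (S\N)\(PP/NP)  lex  "city"
[1,3] S\N  <  k=2
[0,3] S  <  k=1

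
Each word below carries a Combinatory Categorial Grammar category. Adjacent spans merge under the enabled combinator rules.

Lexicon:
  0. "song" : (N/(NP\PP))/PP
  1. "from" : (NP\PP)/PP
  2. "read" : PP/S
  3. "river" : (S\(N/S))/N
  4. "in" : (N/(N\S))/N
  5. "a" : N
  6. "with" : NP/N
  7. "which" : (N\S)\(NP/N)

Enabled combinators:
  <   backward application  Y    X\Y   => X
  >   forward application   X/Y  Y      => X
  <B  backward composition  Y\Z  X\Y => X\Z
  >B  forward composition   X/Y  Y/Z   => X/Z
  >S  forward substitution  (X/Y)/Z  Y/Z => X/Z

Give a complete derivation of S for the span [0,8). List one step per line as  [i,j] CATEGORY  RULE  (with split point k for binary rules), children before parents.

[0,1] (N/(NP\PP))/PP  lex  "song"
[1,2] (NP\PP)/PP  lex  "from"
[0,2] N/PP  >S  k=1
[2,3] PP/S  lex  "read"
[0,3] N/S  >B  k=2
[3,4] (S\(N/S))/N  lex  "river"
[4,5] (N/(N\S))/N  lex  "in"
[5,6] N  lex  "a"
[4,6] N/(N\S)  >  k=5
[6,7] NP/N  lex  "with"
[7,8] (N\S)\(NP/N)  lex  "which"
[6,8] N\S  <  k=7
[4,8] N  >  k=6
[3,8] S\(N/S)  >  k=4
[0,8] S  <  k=3

[0,8] S   <
  [0,3] N/S   >B
    [0,2] N/PP   >S
      [0,1] "song" : (N/(NP\PP))/PP
      [1,2] "from" : (NP\PP)/PP
    [2,3] "read" : PP/S
  [3,8] S\(N/S)   >
    [3,4] "river" : (S\(N/S))/N
    [4,8] N   >
      [4,6] N/(N\S)   >
        [4,5] "in" : (N/(N\S))/N
        [5,6] "a" : N
      [6,8] N\S   <
        [6,7] "with" : NP/N
        [7,8] "which" : (N\S)\(NP/N)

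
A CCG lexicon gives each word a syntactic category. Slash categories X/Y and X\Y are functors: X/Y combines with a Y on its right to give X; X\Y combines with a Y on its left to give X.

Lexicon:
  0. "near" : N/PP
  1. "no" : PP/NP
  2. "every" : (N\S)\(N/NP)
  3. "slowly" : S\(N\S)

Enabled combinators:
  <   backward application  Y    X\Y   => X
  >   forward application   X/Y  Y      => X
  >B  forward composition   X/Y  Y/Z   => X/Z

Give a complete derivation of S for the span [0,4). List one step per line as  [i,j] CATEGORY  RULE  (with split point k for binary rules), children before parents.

[0,4] S   <
  [0,3] N\S   <
    [0,2] N/NP   >B
      [0,1] "near" : N/PP
      [1,2] "no" : PP/NP
    [2,3] "every" : (N\S)\(N/NP)
  [3,4] "slowly" : S\(N\S)

[0,1] N/PP  lex  "near"
[1,2] PP/NP  lex  "no"
[0,2] N/NP  >B  k=1
[2,3] (N\S)\(N/NP)  lex  "every"
[0,3] N\S  <  k=2
[3,4] S\(N\S)  lex  "slowly"
[0,4] S  <  k=3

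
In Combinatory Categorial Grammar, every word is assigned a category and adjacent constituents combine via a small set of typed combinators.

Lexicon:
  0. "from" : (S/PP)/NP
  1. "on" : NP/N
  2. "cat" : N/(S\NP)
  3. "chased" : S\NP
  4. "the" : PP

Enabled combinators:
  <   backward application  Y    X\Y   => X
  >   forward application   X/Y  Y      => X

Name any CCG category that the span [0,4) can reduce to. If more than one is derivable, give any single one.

S/PP

[0,5] S   >
  [0,4] S/PP   >
    [0,1] "from" : (S/PP)/NP
    [1,4] NP   >
      [1,2] "on" : NP/N
      [2,4] N   >
        [2,3] "cat" : N/(S\NP)
        [3,4] "chased" : S\NP
  [4,5] "the" : PP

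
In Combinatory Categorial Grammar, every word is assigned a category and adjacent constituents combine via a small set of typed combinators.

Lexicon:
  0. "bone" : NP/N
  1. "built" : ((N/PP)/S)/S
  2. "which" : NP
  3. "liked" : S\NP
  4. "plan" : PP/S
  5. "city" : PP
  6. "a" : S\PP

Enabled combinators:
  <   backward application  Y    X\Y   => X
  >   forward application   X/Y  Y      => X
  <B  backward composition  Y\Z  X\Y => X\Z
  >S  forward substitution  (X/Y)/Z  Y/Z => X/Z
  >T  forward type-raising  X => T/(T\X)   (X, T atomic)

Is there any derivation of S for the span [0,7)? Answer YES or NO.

NP/N ((N/PP)/S)/S NP S\NP PP/S PP S\PP
CKY chart[0,7] = {N/(N\NP), NP, NP/(NP\NP), PP/(PP\NP), S/(S\NP)}; S ∉ chart

NO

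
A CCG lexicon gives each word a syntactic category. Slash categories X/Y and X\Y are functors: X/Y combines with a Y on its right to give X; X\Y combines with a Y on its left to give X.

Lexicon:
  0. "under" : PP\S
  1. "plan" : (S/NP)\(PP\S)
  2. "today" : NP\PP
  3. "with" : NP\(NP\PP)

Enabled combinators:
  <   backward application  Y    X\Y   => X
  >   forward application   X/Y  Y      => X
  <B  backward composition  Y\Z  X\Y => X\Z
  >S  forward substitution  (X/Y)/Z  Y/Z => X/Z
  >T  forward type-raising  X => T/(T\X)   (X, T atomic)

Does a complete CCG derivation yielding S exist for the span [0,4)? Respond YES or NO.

YES

[0,4] S   >
  [0,2] S/NP   <
    [0,1] "under" : PP\S
    [1,2] "plan" : (S/NP)\(PP\S)
  [2,4] NP   <
    [2,3] "today" : NP\PP
    [3,4] "with" : NP\(NP\PP)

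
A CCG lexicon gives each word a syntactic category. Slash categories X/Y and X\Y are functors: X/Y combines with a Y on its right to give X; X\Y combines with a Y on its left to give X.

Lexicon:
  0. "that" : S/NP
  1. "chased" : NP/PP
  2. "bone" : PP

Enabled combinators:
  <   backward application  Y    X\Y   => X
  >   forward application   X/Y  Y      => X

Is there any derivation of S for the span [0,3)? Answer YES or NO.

YES

[0,3] S   >
  [0,1] "that" : S/NP
  [1,3] NP   >
    [1,2] "chased" : NP/PP
    [2,3] "bone" : PP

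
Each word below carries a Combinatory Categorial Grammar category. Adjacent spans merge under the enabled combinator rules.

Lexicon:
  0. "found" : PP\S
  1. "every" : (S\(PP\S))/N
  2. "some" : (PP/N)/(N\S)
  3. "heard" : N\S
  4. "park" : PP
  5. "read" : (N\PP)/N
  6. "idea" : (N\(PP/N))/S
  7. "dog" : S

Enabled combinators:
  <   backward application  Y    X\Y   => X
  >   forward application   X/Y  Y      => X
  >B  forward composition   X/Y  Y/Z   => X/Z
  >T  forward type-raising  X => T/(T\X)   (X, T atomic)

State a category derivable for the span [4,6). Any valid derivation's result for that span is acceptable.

N/N

[0,8] S   <
  [0,1] "found" : PP\S
  [1,8] S\(PP\S)   >
    [1,2] "every" : (S\(PP\S))/N
    [2,8] N   <
      [2,6] PP/N   >B
        [2,4] PP/N   >
          [2,3] "some" : (PP/N)/(N\S)
          [3,4] "heard" : N\S
        [4,6] N/N   >B
          [4,5] N/(N\PP)   >T
            [4,5] "park" : PP
          [5,6] "read" : (N\PP)/N
      [6,8] N\(PP/N)   >
        [6,7] "idea" : (N\(PP/N))/S
        [7,8] "dog" : S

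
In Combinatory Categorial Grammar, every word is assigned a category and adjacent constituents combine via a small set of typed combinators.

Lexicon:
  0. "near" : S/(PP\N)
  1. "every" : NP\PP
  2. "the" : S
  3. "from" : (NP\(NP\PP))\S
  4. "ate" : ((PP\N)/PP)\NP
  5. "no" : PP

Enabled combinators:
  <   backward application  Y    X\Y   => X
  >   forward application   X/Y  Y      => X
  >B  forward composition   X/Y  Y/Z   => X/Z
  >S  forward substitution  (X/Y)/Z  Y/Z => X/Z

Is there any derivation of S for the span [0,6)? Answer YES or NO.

YES

[0,6] S   >
  [0,1] "near" : S/(PP\N)
  [1,6] PP\N   >
    [1,5] (PP\N)/PP   <
      [1,4] NP   <
        [1,2] "every" : NP\PP
        [2,4] NP\(NP\PP)   <
          [2,3] "the" : S
          [3,4] "from" : (NP\(NP\PP))\S
      [4,5] "ate" : ((PP\N)/PP)\NP
    [5,6] "no" : PP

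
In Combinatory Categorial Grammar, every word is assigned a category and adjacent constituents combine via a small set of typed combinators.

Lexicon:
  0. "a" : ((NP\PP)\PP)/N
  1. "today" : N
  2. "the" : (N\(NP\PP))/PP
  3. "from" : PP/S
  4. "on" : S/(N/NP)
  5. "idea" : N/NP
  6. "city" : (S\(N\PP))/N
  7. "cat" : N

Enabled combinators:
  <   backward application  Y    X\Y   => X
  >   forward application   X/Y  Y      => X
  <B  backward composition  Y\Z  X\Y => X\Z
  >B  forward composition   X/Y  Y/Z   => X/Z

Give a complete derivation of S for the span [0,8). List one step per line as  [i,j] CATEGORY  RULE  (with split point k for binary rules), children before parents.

[0,1] ((NP\PP)\PP)/N  lex  "a"
[1,2] N  lex  "today"
[0,2] (NP\PP)\PP  >  k=1
[2,3] (N\(NP\PP))/PP  lex  "the"
[3,4] PP/S  lex  "from"
[4,5] S/(N/NP)  lex  "on"
[5,6] N/NP  lex  "idea"
[4,6] S  >  k=5
[3,6] PP  >  k=4
[2,6] N\(NP\PP)  >  k=3
[0,6] N\PP  <B  k=2
[6,7] (S\(N\PP))/N  lex  "city"
[7,8] N  lex  "cat"
[6,8] S\(N\PP)  >  k=7
[0,8] S  <  k=6

[0,8] S   <
  [0,6] N\PP   <B
    [0,2] (NP\PP)\PP   >
      [0,1] "a" : ((NP\PP)\PP)/N
      [1,2] "today" : N
    [2,6] N\(NP\PP)   >
      [2,3] "the" : (N\(NP\PP))/PP
      [3,6] PP   >
        [3,4] "from" : PP/S
        [4,6] S   >
          [4,5] "on" : S/(N/NP)
          [5,6] "idea" : N/NP
  [6,8] S\(N\PP)   >
    [6,7] "city" : (S\(N\PP))/N
    [7,8] "cat" : N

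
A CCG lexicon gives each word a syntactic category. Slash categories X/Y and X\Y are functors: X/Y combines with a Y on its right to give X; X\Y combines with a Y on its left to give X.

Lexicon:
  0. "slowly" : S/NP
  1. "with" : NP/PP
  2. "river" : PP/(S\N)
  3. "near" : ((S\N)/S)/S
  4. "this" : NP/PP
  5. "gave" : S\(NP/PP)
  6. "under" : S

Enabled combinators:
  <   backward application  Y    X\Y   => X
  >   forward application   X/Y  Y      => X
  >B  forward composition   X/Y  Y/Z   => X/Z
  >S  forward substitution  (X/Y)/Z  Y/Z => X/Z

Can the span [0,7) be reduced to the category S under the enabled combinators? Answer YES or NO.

[0,7] S   >
  [0,2] S/PP   >B
    [0,1] "slowly" : S/NP
    [1,2] "with" : NP/PP
  [2,7] PP   >
    [2,3] "river" : PP/(S\N)
    [3,7] S\N   >
      [3,6] (S\N)/S   >
        [3,4] "near" : ((S\N)/S)/S
        [4,6] S   <
          [4,5] "this" : NP/PP
          [5,6] "gave" : S\(NP/PP)
      [6,7] "under" : S

YES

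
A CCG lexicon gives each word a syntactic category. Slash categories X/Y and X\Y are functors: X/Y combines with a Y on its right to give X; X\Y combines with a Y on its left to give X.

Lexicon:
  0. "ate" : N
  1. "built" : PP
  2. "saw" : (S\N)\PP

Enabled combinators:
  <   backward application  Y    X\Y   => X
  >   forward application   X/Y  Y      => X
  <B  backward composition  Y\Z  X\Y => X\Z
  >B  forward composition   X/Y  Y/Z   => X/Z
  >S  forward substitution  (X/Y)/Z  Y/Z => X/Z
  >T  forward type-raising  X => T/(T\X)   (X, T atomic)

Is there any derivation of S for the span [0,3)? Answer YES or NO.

YES

[0,3] S   >
  [0,1] S/(S\N)   >T
    [0,1] "ate" : N
  [1,3] S\N   <
    [1,2] "built" : PP
    [2,3] "saw" : (S\N)\PP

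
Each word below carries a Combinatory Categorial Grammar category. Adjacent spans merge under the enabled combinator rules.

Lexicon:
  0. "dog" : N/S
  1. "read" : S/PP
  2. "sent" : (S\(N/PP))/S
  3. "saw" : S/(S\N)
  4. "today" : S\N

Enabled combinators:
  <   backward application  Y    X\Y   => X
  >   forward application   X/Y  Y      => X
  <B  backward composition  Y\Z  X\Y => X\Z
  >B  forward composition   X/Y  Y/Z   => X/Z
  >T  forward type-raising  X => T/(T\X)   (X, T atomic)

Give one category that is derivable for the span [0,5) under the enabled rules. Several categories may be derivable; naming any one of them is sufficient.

[0,5] S   <
  [0,2] N/PP   >B
    [0,1] "dog" : N/S
    [1,2] "read" : S/PP
  [2,5] S\(N/PP)   >
    [2,3] "sent" : (S\(N/PP))/S
    [3,5] S   >
      [3,4] "saw" : S/(S\N)
      [4,5] "today" : S\N

S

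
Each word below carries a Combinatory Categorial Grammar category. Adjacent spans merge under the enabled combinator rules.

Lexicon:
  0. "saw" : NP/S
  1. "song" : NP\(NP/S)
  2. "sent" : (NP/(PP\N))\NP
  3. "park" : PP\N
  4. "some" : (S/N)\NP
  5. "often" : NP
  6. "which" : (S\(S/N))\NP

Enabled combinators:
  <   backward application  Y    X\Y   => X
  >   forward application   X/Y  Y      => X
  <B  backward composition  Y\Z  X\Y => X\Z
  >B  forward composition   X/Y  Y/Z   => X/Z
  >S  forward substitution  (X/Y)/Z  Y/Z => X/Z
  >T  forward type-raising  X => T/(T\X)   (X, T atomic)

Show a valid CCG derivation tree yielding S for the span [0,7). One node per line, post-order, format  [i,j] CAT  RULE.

[0,1] NP/S  lex  "saw"
[1,2] NP\(NP/S)  lex  "song"
[0,2] NP  <  k=1
[2,3] (NP/(PP\N))\NP  lex  "sent"
[0,3] NP/(PP\N)  <  k=2
[3,4] PP\N  lex  "park"
[0,4] NP  >  k=3
[4,5] (S/N)\NP  lex  "some"
[5,6] NP  lex  "often"
[6,7] (S\(S/N))\NP  lex  "which"
[5,7] S\(S/N)  <  k=6
[4,7] S\NP  <B  k=5
[0,7] S  <  k=4

[0,7] S   <
  [0,4] NP   >
    [0,3] NP/(PP\N)   <
      [0,2] NP   <
        [0,1] "saw" : NP/S
        [1,2] "song" : NP\(NP/S)
      [2,3] "sent" : (NP/(PP\N))\NP
    [3,4] "park" : PP\N
  [4,7] S\NP   <B
    [4,5] "some" : (S/N)\NP
    [5,7] S\(S/N)   <
      [5,6] "often" : NP
      [6,7] "which" : (S\(S/N))\NP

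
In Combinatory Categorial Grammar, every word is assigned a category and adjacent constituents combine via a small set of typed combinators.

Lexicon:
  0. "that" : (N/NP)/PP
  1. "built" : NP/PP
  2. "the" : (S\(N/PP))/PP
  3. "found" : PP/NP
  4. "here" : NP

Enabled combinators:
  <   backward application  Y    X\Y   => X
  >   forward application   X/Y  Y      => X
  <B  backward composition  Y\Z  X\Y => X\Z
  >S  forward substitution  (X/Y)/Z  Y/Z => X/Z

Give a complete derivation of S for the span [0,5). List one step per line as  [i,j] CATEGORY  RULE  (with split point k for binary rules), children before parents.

[0,1] (N/NP)/PP  lex  "that"
[1,2] NP/PP  lex  "built"
[0,2] N/PP  >S  k=1
[2,3] (S\(N/PP))/PP  lex  "the"
[3,4] PP/NP  lex  "found"
[4,5] NP  lex  "here"
[3,5] PP  >  k=4
[2,5] S\(N/PP)  >  k=3
[0,5] S  <  k=2

[0,5] S   <
  [0,2] N/PP   >S
    [0,1] "that" : (N/NP)/PP
    [1,2] "built" : NP/PP
  [2,5] S\(N/PP)   >
    [2,3] "the" : (S\(N/PP))/PP
    [3,5] PP   >
      [3,4] "found" : PP/NP
      [4,5] "here" : NP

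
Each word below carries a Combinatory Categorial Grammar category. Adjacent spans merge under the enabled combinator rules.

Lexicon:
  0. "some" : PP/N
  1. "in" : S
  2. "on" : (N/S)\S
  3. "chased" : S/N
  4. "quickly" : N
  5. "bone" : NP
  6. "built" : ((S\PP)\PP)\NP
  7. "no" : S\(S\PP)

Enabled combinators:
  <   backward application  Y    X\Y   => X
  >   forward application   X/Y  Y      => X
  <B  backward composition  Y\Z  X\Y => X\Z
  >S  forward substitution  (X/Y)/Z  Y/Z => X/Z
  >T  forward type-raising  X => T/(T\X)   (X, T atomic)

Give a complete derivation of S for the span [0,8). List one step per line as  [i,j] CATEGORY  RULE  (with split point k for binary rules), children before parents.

[0,8] S   <
  [0,7] S\PP   <
    [0,5] PP   >
      [0,1] "some" : PP/N
      [1,5] N   >
        [1,3] N/S   <
          [1,2] "in" : S
          [2,3] "on" : (N/S)\S
        [3,5] S   >
          [3,4] "chased" : S/N
          [4,5] "quickly" : N
    [5,7] (S\PP)\PP   <
      [5,6] "bone" : NP
      [6,7] "built" : ((S\PP)\PP)\NP
  [7,8] "no" : S\(S\PP)

[0,1] PP/N  lex  "some"
[1,2] S  lex  "in"
[2,3] (N/S)\S  lex  "on"
[1,3] N/S  <  k=2
[3,4] S/N  lex  "chased"
[4,5] N  lex  "quickly"
[3,5] S  >  k=4
[1,5] N  >  k=3
[0,5] PP  >  k=1
[5,6] NP  lex  "bone"
[6,7] ((S\PP)\PP)\NP  lex  "built"
[5,7] (S\PP)\PP  <  k=6
[0,7] S\PP  <  k=5
[7,8] S\(S\PP)  lex  "no"
[0,8] S  <  k=7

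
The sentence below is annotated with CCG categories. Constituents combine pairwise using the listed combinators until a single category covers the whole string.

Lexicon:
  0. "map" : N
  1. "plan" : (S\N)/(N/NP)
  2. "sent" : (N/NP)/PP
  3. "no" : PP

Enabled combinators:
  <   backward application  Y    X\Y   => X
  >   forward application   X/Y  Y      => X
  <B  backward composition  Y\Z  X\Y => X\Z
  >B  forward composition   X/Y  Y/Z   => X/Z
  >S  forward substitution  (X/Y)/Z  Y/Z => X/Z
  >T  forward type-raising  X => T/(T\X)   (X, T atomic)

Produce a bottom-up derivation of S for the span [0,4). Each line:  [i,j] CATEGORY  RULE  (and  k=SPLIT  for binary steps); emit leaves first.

[0,4] S   <
  [0,1] "map" : N
  [1,4] S\N   >
    [1,2] "plan" : (S\N)/(N/NP)
    [2,4] N/NP   >
      [2,3] "sent" : (N/NP)/PP
      [3,4] "no" : PP

[0,1] N  lex  "map"
[1,2] (S\N)/(N/NP)  lex  "plan"
[2,3] (N/NP)/PP  lex  "sent"
[3,4] PP  lex  "no"
[2,4] N/NP  >  k=3
[1,4] S\N  >  k=2
[0,4] S  <  k=1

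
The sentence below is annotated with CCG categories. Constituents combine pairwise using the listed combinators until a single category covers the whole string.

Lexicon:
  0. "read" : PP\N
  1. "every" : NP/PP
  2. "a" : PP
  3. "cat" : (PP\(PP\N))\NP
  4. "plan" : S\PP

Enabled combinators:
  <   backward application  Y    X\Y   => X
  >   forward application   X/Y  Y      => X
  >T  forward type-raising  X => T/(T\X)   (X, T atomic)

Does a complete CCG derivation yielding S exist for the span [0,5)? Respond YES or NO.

YES

[0,5] S   <
  [0,4] PP   <
    [0,1] "read" : PP\N
    [1,4] PP\(PP\N)   <
      [1,3] NP   >
        [1,2] "every" : NP/PP
        [2,3] "a" : PP
      [3,4] "cat" : (PP\(PP\N))\NP
  [4,5] "plan" : S\PP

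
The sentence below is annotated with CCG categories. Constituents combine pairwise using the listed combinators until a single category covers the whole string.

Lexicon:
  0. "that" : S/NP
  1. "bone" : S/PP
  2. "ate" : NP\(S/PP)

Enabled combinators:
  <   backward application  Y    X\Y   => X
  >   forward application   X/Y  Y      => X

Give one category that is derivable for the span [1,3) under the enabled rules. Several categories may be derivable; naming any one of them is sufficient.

NP

[0,3] S   >
  [0,1] "that" : S/NP
  [1,3] NP   <
    [1,2] "bone" : S/PP
    [2,3] "ate" : NP\(S/PP)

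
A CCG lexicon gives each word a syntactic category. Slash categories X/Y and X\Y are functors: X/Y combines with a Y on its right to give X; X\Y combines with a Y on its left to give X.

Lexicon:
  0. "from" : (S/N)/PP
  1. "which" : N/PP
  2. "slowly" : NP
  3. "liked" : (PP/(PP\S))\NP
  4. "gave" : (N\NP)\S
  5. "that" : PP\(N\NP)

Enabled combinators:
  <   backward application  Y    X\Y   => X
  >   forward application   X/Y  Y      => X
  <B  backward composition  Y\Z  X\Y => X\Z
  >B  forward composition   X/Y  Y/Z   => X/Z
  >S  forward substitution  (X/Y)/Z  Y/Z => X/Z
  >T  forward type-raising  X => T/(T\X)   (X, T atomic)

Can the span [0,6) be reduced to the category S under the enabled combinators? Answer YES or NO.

YES

[0,6] S   >
  [0,2] S/PP   >S
    [0,1] "from" : (S/N)/PP
    [1,2] "which" : N/PP
  [2,6] PP   >
    [2,4] PP/(PP\S)   <
      [2,3] "slowly" : NP
      [3,4] "liked" : (PP/(PP\S))\NP
    [4,6] PP\S   <B
      [4,5] "gave" : (N\NP)\S
      [5,6] "that" : PP\(N\NP)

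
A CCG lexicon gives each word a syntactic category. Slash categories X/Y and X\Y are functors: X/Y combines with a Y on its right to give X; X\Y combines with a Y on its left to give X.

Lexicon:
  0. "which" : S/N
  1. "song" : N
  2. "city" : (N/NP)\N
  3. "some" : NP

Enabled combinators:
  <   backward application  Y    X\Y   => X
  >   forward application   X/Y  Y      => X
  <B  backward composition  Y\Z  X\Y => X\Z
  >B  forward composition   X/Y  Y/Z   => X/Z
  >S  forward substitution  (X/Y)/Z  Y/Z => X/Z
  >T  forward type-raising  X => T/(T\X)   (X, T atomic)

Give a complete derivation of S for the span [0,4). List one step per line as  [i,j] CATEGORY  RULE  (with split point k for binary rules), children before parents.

[0,1] S/N  lex  "which"
[1,2] N  lex  "song"
[2,3] (N/NP)\N  lex  "city"
[1,3] N/NP  <  k=2
[3,4] NP  lex  "some"
[1,4] N  >  k=3
[0,4] S  >  k=1

[0,4] S   >
  [0,1] "which" : S/N
  [1,4] N   >
    [1,3] N/NP   <
      [1,2] "song" : N
      [2,3] "city" : (N/NP)\N
    [3,4] "some" : NP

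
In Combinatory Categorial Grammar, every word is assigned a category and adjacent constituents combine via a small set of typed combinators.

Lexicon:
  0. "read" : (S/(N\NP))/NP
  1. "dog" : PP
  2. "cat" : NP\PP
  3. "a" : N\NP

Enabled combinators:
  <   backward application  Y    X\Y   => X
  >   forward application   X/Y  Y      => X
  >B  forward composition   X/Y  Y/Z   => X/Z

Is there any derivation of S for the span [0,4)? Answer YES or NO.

YES

[0,4] S   >
  [0,3] S/(N\NP)   >
    [0,1] "read" : (S/(N\NP))/NP
    [1,3] NP   <
      [1,2] "dog" : PP
      [2,3] "cat" : NP\PP
  [3,4] "a" : N\NP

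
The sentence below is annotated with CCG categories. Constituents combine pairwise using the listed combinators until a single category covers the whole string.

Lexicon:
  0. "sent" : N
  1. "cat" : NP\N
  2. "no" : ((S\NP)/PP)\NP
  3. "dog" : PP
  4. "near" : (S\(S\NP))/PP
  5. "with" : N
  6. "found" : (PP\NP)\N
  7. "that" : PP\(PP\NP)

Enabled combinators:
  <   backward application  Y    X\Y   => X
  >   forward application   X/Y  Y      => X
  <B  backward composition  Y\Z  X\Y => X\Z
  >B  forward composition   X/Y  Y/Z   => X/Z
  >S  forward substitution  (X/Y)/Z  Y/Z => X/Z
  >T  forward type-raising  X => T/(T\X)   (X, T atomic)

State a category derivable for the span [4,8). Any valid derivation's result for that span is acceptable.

[0,8] S   <
  [0,4] S\NP   >
    [0,3] (S\NP)/PP   <
      [0,2] NP   <
        [0,1] "sent" : N
        [1,2] "cat" : NP\N
      [2,3] "no" : ((S\NP)/PP)\NP
    [3,4] "dog" : PP
  [4,8] S\(S\NP)   >
    [4,5] "near" : (S\(S\NP))/PP
    [5,8] PP   <
      [5,7] PP\NP   <
        [5,6] "with" : N
        [6,7] "found" : (PP\NP)\N
      [7,8] "that" : PP\(PP\NP)

S\(S\NP)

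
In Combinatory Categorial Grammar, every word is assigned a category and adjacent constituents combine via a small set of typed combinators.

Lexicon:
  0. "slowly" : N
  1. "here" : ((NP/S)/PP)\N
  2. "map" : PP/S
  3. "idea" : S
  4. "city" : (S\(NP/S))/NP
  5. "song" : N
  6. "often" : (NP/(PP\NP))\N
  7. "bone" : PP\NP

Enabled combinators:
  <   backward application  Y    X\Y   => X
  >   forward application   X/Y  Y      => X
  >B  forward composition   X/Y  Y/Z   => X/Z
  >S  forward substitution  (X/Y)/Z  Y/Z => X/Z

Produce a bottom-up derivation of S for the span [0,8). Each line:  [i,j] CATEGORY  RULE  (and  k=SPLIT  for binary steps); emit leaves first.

[0,8] S   <
  [0,4] NP/S   >
    [0,2] (NP/S)/PP   <
      [0,1] "slowly" : N
      [1,2] "here" : ((NP/S)/PP)\N
    [2,4] PP   >
      [2,3] "map" : PP/S
      [3,4] "idea" : S
  [4,8] S\(NP/S)   >
    [4,5] "city" : (S\(NP/S))/NP
    [5,8] NP   >
      [5,7] NP/(PP\NP)   <
        [5,6] "song" : N
        [6,7] "often" : (NP/(PP\NP))\N
      [7,8] "bone" : PP\NP

[0,1] N  lex  "slowly"
[1,2] ((NP/S)/PP)\N  lex  "here"
[0,2] (NP/S)/PP  <  k=1
[2,3] PP/S  lex  "map"
[3,4] S  lex  "idea"
[2,4] PP  >  k=3
[0,4] NP/S  >  k=2
[4,5] (S\(NP/S))/NP  lex  "city"
[5,6] N  lex  "song"
[6,7] (NP/(PP\NP))\N  lex  "often"
[5,7] NP/(PP\NP)  <  k=6
[7,8] PP\NP  lex  "bone"
[5,8] NP  >  k=7
[4,8] S\(NP/S)  >  k=5
[0,8] S  <  k=4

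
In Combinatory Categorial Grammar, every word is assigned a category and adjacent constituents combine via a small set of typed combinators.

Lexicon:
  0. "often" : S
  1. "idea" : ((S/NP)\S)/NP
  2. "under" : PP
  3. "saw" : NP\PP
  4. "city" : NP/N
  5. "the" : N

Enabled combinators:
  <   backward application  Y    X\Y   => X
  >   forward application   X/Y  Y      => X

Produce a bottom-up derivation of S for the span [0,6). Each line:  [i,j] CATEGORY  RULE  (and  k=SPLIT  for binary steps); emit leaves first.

[0,6] S   >
  [0,4] S/NP   <
    [0,1] "often" : S
    [1,4] (S/NP)\S   >
      [1,2] "idea" : ((S/NP)\S)/NP
      [2,4] NP   <
        [2,3] "under" : PP
        [3,4] "saw" : NP\PP
  [4,6] NP   >
    [4,5] "city" : NP/N
    [5,6] "the" : N

[0,1] S  lex  "often"
[1,2] ((S/NP)\S)/NP  lex  "idea"
[2,3] PP  lex  "under"
[3,4] NP\PP  lex  "saw"
[2,4] NP  <  k=3
[1,4] (S/NP)\S  >  k=2
[0,4] S/NP  <  k=1
[4,5] NP/N  lex  "city"
[5,6] N  lex  "the"
[4,6] NP  >  k=5
[0,6] S  >  k=4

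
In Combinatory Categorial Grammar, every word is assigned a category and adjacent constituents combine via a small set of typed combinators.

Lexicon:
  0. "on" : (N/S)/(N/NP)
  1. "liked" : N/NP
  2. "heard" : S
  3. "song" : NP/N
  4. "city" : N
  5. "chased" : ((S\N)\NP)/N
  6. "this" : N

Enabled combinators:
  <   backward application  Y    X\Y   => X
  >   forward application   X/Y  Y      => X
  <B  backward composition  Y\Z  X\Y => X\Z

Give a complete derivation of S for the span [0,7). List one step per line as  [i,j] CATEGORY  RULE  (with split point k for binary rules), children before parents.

[0,7] S   <
  [0,3] N   >
    [0,2] N/S   >
      [0,1] "on" : (N/S)/(N/NP)
      [1,2] "liked" : N/NP
    [2,3] "heard" : S
  [3,7] S\N   <
    [3,5] NP   >
      [3,4] "song" : NP/N
      [4,5] "city" : N
    [5,7] (S\N)\NP   >
      [5,6] "chased" : ((S\N)\NP)/N
      [6,7] "this" : N

[0,1] (N/S)/(N/NP)  lex  "on"
[1,2] N/NP  lex  "liked"
[0,2] N/S  >  k=1
[2,3] S  lex  "heard"
[0,3] N  >  k=2
[3,4] NP/N  lex  "song"
[4,5] N  lex  "city"
[3,5] NP  >  k=4
[5,6] ((S\N)\NP)/N  lex  "chased"
[6,7] N  lex  "this"
[5,7] (S\N)\NP  >  k=6
[3,7] S\N  <  k=5
[0,7] S  <  k=3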